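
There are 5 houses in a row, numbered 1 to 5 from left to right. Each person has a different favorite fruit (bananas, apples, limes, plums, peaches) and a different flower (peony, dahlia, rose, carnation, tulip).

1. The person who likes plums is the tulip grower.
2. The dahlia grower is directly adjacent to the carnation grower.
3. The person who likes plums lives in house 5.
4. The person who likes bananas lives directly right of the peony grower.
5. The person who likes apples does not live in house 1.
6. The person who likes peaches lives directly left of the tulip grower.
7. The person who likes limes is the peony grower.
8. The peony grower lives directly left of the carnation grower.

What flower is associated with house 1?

peony

By clue 3, the person who likes plums is in house 5.
Clue 1: the tulip grower is in house 5.
The person who likes peaches is in house 4 (clue 6).
House 1's favorite fruit must be limes (nothing else left).
By clue 7, the peony grower is in house 1.
The carnation grower is in house 2 (clue 8).
From clue 2, the dahlia grower must be in house 3.
From clue 4, the person who likes bananas must be in house 2.
The only favorite fruit still possible for house 3 is apples.
House 4 flower: only rose fits.
So: house 1 = limes/peony, house 2 = bananas/carnation, house 3 = apples/dahlia, house 4 = peaches/rose, house 5 = plums/tulip.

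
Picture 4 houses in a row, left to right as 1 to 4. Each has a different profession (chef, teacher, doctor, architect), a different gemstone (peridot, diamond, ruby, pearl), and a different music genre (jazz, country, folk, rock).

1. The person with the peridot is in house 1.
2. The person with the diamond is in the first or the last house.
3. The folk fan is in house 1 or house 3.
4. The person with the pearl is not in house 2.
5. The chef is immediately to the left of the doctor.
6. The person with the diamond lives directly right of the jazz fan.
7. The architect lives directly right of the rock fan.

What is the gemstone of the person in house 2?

Clue 1: the person with the peridot is in house 1.
Clue 6: the person with the diamond is in house 4.
The jazz fan is in house 3 (clue 6).
That leaves ruby as the gemstone for house 2.
House 3's gemstone must be pearl (nothing else left).
The only music genre still possible for house 1 is folk.
The only music genre still possible for house 2 is rock.
House 4's music genre must be country (nothing else left).
By clue 7, the architect is in house 3.
Clue 5 places the chef in house 1.
Clue 5: the doctor is in house 2.
The only profession still possible for house 4 is teacher.
So: house 1 = chef/peridot/folk, house 2 = doctor/ruby/rock, house 3 = architect/pearl/jazz, house 4 = teacher/diamond/country.

ruby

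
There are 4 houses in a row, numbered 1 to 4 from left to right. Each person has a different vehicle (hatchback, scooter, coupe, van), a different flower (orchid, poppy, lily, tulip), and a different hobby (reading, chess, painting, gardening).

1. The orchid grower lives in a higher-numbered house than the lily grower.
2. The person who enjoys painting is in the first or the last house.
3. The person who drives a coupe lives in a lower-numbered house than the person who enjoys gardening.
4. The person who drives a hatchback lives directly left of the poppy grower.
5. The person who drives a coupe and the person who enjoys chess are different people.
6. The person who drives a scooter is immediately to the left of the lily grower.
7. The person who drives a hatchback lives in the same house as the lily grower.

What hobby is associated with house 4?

The only vehicle still possible for house 4 is van.
The only flower still possible for house 1 is tulip.
That leaves lily as the flower for house 2.
The person who drives a scooter is in house 1 (clue 6).
By clue 7, the person who drives a hatchback is in house 2.
House 3 vehicle: only coupe fits.
Clue 3: the person who enjoys gardening is in house 4.
Clue 4: the poppy grower is in house 3.
House 4 flower: only orchid fits.
That leaves reading as the hobby for house 3.
The only hobby still possible for house 1 is painting.
So house 2 gets chess for hobby.
So: house 1 = scooter/tulip/painting, house 2 = hatchback/lily/chess, house 3 = coupe/poppy/reading, house 4 = van/orchid/gardening.

gardening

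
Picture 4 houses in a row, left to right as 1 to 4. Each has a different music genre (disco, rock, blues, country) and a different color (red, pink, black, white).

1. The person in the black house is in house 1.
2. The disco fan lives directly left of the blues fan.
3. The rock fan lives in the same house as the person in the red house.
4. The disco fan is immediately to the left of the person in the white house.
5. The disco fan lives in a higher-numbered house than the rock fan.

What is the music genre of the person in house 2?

Clue 1 places the person in the black house in house 1.
From clue 3, the rock fan must be in house 2.
The person in the red house is in house 2 (clue 3).
Clue 5 places the disco fan in house 3.
The only music genre still possible for house 1 is country.
That leaves blues as the music genre for house 4.
Clue 4: the person in the white house is in house 4.
The only color still possible for house 3 is pink.
So: house 1 = country/black, house 2 = rock/red, house 3 = disco/pink, house 4 = blues/white.

rock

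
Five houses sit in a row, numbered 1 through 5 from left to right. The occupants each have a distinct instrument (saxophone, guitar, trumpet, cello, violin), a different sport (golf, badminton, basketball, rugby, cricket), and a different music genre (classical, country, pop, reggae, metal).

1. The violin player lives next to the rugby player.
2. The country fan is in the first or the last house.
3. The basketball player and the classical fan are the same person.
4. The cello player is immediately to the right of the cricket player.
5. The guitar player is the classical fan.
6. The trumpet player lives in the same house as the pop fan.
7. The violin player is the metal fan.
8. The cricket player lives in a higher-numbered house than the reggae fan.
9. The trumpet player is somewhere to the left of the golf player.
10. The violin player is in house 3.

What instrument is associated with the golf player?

cello

From clue 10, the violin player must be in house 3.
From clue 7, the metal fan must be in house 3.
The cello player is narrowed to house 4 or 5; consider each.
Placing it in house 4 leads to a contradiction, so it's in house 5.
Clue 4: the cricket player is in house 4.
House 2 sport: only rugby fits.
That leaves pop as the music genre for house 4.
House 5's music genre must be country (nothing else left).
Clue 3: the basketball player is in house 1.
From clue 3, the classical fan must be in house 1.
Clue 5 places the guitar player in house 1.
The trumpet player is in house 4 (clue 6).
From clue 9, the golf player must be in house 5.
That leaves saxophone as the instrument for house 2.
So house 3 gets badminton for sport.
The only music genre still possible for house 2 is reggae.
So: house 1 = guitar/basketball/classical, house 2 = saxophone/rugby/reggae, house 3 = violin/badminton/metal, house 4 = trumpet/cricket/pop, house 5 = cello/golf/country.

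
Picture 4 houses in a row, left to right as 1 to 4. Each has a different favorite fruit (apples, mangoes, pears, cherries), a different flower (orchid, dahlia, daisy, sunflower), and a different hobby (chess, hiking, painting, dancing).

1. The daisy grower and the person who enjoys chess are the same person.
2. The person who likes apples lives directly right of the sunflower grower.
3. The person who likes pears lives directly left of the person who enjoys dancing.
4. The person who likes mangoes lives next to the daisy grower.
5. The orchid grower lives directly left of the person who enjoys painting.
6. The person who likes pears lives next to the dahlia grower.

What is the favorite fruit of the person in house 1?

cherries

The person who likes apples is narrowed to house 2 or 3 or 4; consider each.
Placing it in house 2 and house 3 leads to a contradiction, so it's in house 4.
Clue 2 places the sunflower grower in house 3.
The orchid grower is narrowed to house 1 or 2; consider each.
Placing it in house 1 leads to a contradiction, so it's in house 2.
By clue 5, the person who enjoys painting is in house 3.
The person who likes pears is in house 3 (clue 6).
By clue 6, the dahlia grower is in house 4.
The only favorite fruit still possible for house 1 is cherries.
So house 2 gets mangoes for favorite fruit.
House 1 flower: only daisy fits.
From clue 1, the person who enjoys chess must be in house 1.
Clue 3 places the person who enjoys dancing in house 4.
So house 2 gets hiking for hobby.
So: house 1 = cherries/daisy/chess, house 2 = mangoes/orchid/hiking, house 3 = pears/sunflower/painting, house 4 = apples/dahlia/dancing.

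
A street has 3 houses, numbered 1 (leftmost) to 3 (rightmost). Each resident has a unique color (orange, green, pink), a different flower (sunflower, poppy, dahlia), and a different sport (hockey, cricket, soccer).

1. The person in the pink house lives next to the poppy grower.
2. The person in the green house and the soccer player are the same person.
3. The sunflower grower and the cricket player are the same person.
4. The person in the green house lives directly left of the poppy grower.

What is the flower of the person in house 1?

The person in the green house is narrowed to house 1 or 2; consider each.
Placing it in house 2 leads to a contradiction, so it's in house 1.
From clue 2, the soccer player must be in house 1.
By clue 4, the poppy grower is in house 2.
The person in the pink house is in house 3 (clue 1).
The sunflower grower is in house 3 (clue 3).
Clue 3 places the cricket player in house 3.
House 2 color: only orange fits.
The only flower still possible for house 1 is dahlia.
The only sport still possible for house 2 is hockey.
So: house 1 = green/dahlia/soccer, house 2 = orange/poppy/hockey, house 3 = pink/sunflower/cricket.

dahlia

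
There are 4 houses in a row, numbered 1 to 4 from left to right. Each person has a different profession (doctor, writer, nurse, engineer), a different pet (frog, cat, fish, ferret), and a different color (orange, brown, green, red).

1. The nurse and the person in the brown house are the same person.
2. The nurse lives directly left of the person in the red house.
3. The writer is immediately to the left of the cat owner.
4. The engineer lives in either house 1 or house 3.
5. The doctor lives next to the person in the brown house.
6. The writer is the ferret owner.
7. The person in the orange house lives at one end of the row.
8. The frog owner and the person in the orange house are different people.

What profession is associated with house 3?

The only profession still possible for house 4 is doctor.
From clue 5, the person in the brown house must be in house 3.
Clue 1: the nurse is in house 3.
Clue 2: the person in the red house is in house 4.
House 1's profession must be engineer (nothing else left).
The only profession still possible for house 2 is writer.
That leaves green as the color for house 2.
The cat owner is in house 3 (clue 3).
The ferret owner is in house 2 (clue 6).
That leaves fish as the pet for house 1.
House 4's pet must be frog (nothing else left).
House 1 color: only orange fits.
So: house 1 = engineer/fish/orange, house 2 = writer/ferret/green, house 3 = nurse/cat/brown, house 4 = doctor/frog/red.

nurse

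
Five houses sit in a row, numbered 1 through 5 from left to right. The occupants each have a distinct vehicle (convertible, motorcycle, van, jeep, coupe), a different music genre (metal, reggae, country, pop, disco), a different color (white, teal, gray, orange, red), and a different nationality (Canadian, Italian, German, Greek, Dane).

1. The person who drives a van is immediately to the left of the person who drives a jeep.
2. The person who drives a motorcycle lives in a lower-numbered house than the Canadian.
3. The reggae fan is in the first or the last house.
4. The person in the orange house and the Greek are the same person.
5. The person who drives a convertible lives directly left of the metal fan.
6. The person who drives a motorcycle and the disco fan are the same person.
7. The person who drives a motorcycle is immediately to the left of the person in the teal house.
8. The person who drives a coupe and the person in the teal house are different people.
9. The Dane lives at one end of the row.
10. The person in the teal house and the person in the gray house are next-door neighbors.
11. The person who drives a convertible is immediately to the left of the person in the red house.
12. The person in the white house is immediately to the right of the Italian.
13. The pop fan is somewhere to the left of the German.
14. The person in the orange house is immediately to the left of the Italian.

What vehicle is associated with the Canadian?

The reggae fan is narrowed to house 1 or 5; consider each.
Placing it in house 1 leads to a contradiction, so it's in house 5.
The Dane is narrowed to house 1 or 5; consider each.
Placing it in house 1 leads to a contradiction, so it's in house 5.
That leaves Greek as the nationality for house 1.
The person in the orange house is in house 1 (clue 4).
Clue 14 places the Italian in house 2.
From clue 12, the person in the white house must be in house 3.
House 5 color: only gray fits.
Clue 10 places the person in the teal house in house 4.
House 2's color must be red (nothing else left).
From clue 7, the person who drives a motorcycle must be in house 3.
From clue 11, the person who drives a convertible must be in house 1.
The person who drives a van is in house 4 (clue 1).
Clue 1 places the person who drives a jeep in house 5.
From clue 2, the Canadian must be in house 4.
Clue 5 places the metal fan in house 2.
From clue 6, the disco fan must be in house 3.
The only vehicle still possible for house 2 is coupe.
House 4's music genre must be country (nothing else left).
That leaves German as the nationality for house 3.
That leaves pop as the music genre for house 1.
So: house 1 = convertible/pop/orange/Greek, house 2 = coupe/metal/red/Italian, house 3 = motorcycle/disco/white/German, house 4 = van/country/teal/Canadian, house 5 = jeep/reggae/gray/Dane.

van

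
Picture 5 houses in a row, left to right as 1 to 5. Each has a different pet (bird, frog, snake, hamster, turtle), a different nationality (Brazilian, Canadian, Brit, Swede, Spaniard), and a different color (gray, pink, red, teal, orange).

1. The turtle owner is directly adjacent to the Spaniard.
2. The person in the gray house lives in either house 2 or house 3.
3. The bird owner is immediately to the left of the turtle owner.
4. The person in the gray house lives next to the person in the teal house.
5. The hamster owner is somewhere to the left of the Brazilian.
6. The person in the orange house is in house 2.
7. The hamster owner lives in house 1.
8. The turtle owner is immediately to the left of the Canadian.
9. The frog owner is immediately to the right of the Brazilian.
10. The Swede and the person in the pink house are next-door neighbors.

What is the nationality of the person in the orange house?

By clue 6, the person in the orange house is in house 2.
Clue 7: the hamster owner is in house 1.
By clue 4, the person in the teal house is in house 4.
House 3's color must be gray (nothing else left).
House 1's nationality must be Brit (nothing else left).
The bird owner is narrowed to house 2 or 3; consider each.
Placing it in house 2 leads to a contradiction, so it's in house 3.
The turtle owner is in house 4 (clue 3).
Clue 8: the Canadian is in house 5.
That leaves snake as the pet for house 2.
The only pet still possible for house 5 is frog.
By clue 1, the Spaniard is in house 3.
By clue 9, the Brazilian is in house 4.
House 2 nationality: only Swede fits.
Clue 10 places the person in the pink house in house 1.
That leaves red as the color for house 5.
So: house 1 = hamster/Brit/pink, house 2 = snake/Swede/orange, house 3 = bird/Spaniard/gray, house 4 = turtle/Brazilian/teal, house 5 = frog/Canadian/red.

Swede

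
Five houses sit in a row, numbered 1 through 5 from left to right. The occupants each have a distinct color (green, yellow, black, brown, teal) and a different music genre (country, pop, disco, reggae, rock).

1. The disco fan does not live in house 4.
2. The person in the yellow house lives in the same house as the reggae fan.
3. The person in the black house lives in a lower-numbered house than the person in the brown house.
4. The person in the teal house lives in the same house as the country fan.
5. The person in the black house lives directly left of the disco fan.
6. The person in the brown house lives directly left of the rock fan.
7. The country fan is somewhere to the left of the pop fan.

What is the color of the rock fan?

The person in the black house is narrowed to house 1 or 2; consider each.
Placing it in house 1 leads to a contradiction, so it's in house 2.
Clue 5 places the disco fan in house 3.
House 2's music genre must be pop (nothing else left).
The country fan is in house 1 (clue 7).
The person in the teal house is in house 1 (clue 4).
The person in the brown house is narrowed to house 3 or 4; consider each.
Placing it in house 4 leads to a contradiction, so it's in house 3.
The rock fan is in house 4 (clue 6).
So house 5 gets reggae for music genre.
By clue 2, the person in the yellow house is in house 5.
So house 4 gets green for color.
So: house 1 = teal/country, house 2 = black/pop, house 3 = brown/disco, house 4 = green/rock, house 5 = yellow/reggae.

green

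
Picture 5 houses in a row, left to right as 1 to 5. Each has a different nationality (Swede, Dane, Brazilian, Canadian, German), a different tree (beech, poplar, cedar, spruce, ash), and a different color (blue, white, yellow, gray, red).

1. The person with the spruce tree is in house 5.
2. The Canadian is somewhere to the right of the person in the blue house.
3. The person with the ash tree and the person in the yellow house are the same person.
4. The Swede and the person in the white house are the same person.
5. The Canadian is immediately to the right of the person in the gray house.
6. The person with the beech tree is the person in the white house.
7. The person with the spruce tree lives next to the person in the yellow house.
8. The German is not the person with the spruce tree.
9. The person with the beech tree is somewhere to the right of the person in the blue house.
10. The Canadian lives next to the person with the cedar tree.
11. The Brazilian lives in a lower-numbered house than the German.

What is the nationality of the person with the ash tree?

By clue 1, the person with the spruce tree is in house 5.
From clue 7, the person in the yellow house must be in house 4.
Clue 3: the person with the ash tree is in house 4.
That leaves red as the color for house 5.
House 5 nationality: only Dane fits.
House 1 nationality: only Brazilian fits.
The Swede is narrowed to house 2 or 3; consider each.
Placing it in house 3 leads to a contradiction, so it's in house 2.
By clue 4, the person in the white house is in house 2.
From clue 6, the person with the beech tree must be in house 2.
Clue 9 places the person in the blue house in house 1.
House 3 color: only gray fits.
Clue 5 places the Canadian in house 4.
Clue 10: the person with the cedar tree is in house 3.
The only nationality still possible for house 3 is German.
House 1 tree: only poplar fits.
So: house 1 = Brazilian/poplar/blue, house 2 = Swede/beech/white, house 3 = German/cedar/gray, house 4 = Canadian/ash/yellow, house 5 = Dane/spruce/red.

Canadian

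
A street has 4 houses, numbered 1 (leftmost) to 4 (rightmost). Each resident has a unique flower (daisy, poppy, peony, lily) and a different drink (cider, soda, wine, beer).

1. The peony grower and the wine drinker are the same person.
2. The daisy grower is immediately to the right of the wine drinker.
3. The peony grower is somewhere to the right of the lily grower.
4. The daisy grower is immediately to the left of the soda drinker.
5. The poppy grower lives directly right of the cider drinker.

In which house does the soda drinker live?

House 1's flower must be lily (nothing else left).
The daisy grower is in house 3 (clue 2).
Clue 2 places the wine drinker in house 2.
Clue 4 places the soda drinker in house 4.
The only flower still possible for house 2 is peony.
House 4 flower: only poppy fits.
Clue 5 places the cider drinker in house 3.
That leaves beer as the drink for house 1.
So: house 1 = lily/beer, house 2 = peony/wine, house 3 = daisy/cider, house 4 = poppy/soda.

4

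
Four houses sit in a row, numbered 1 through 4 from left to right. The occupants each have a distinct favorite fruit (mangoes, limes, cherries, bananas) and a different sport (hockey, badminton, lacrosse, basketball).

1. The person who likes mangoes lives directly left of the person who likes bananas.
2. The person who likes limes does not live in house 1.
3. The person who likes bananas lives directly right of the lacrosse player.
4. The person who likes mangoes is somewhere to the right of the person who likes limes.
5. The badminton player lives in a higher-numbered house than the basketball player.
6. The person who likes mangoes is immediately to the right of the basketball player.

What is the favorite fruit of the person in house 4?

bananas

From clue 4, the person who likes mangoes must be in house 3.
Clue 4: the person who likes limes is in house 2.
The basketball player is in house 2 (clue 6).
That leaves cherries as the favorite fruit for house 1.
The only favorite fruit still possible for house 4 is bananas.
From clue 3, the lacrosse player must be in house 3.
So house 1 gets hockey for sport.
House 4 sport: only badminton fits.
So: house 1 = cherries/hockey, house 2 = limes/basketball, house 3 = mangoes/lacrosse, house 4 = bananas/badminton.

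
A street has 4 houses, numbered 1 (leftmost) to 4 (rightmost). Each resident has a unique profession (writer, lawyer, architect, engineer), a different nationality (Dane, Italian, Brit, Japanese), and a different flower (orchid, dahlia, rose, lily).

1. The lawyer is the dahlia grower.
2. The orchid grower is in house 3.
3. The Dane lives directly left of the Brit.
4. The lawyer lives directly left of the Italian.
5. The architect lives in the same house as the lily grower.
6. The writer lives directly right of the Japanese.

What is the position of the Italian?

Clue 2: the orchid grower is in house 3.
That leaves Brit as the nationality for house 4.
The Dane is in house 3 (clue 3).
So house 1 gets Japanese for nationality.
House 2 nationality: only Italian fits.
The lawyer is in house 1 (clue 4).
Clue 6 places the writer in house 2.
House 3's profession must be engineer (nothing else left).
House 4 profession: only architect fits.
From clue 1, the dahlia grower must be in house 1.
From clue 5, the lily grower must be in house 4.
House 2's flower must be rose (nothing else left).
So: house 1 = lawyer/Japanese/dahlia, house 2 = writer/Italian/rose, house 3 = engineer/Dane/orchid, house 4 = architect/Brit/lily.

2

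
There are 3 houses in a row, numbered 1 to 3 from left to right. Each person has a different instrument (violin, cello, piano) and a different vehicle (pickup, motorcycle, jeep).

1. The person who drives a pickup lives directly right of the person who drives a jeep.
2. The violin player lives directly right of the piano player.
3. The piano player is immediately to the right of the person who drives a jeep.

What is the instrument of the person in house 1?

cello

By clue 3, the piano player is in house 2.
By clue 3, the person who drives a jeep is in house 1.
So house 1 gets cello for instrument.
House 3 instrument: only violin fits.
From clue 1, the person who drives a pickup must be in house 2.
House 3 vehicle: only motorcycle fits.
So: house 1 = cello/jeep, house 2 = piano/pickup, house 3 = violin/motorcycle.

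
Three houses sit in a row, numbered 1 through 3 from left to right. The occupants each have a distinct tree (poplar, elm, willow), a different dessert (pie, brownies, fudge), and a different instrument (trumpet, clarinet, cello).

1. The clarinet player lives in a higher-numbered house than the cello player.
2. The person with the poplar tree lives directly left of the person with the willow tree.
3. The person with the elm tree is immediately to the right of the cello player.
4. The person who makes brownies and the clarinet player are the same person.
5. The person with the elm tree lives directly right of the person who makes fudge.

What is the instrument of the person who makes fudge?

cello

House 1's tree must be poplar (nothing else left).
Clue 2 places the person with the willow tree in house 2.
House 3's tree must be elm (nothing else left).
Clue 3 places the cello player in house 2.
By clue 5, the person who makes fudge is in house 2.
House 1's dessert must be pie (nothing else left).
That leaves brownies as the dessert for house 3.
So house 1 gets trumpet for instrument.
House 3 instrument: only clarinet fits.
So: house 1 = poplar/pie/trumpet, house 2 = willow/fudge/cello, house 3 = elm/brownies/clarinet.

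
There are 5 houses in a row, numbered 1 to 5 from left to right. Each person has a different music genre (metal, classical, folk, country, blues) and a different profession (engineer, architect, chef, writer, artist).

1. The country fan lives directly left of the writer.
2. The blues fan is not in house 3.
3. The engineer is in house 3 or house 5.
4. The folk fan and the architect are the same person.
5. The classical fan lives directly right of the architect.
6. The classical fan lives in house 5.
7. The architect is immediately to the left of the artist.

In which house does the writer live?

2

The classical fan is in house 5 (clue 6).
From clue 5, the architect must be in house 4.
The artist is in house 5 (clue 7).
The only profession still possible for house 1 is chef.
House 2 profession: only writer fits.
The only profession still possible for house 3 is engineer.
The country fan is in house 1 (clue 1).
By clue 4, the folk fan is in house 4.
House 2 music genre: only blues fits.
That leaves metal as the music genre for house 3.
So: house 1 = country/chef, house 2 = blues/writer, house 3 = metal/engineer, house 4 = folk/architect, house 5 = classical/artist.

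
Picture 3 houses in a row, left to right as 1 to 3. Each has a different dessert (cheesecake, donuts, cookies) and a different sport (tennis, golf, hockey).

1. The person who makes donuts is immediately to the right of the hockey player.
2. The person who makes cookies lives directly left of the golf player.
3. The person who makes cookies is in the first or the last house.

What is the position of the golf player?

Clue 3: the person who makes cookies is in house 1.
The golf player is in house 2 (clue 2).
The only sport still possible for house 1 is hockey.
House 3's sport must be tennis (nothing else left).
From clue 1, the person who makes donuts must be in house 2.
House 3's dessert must be cheesecake (nothing else left).
So: house 1 = cookies/hockey, house 2 = donuts/golf, house 3 = cheesecake/tennis.

2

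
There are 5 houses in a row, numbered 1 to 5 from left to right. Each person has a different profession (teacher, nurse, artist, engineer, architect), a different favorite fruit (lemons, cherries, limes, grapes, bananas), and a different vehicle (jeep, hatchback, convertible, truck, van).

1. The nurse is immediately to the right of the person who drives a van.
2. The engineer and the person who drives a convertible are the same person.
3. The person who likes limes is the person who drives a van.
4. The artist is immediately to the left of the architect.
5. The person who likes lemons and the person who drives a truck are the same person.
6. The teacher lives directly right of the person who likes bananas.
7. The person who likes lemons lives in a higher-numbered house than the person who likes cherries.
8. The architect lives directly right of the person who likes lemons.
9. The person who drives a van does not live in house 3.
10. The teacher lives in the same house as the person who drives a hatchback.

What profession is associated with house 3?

So house 5 gets grapes for favorite fruit.
House 1 profession: only engineer fits.
The person who drives a convertible is in house 1 (clue 2).
The nurse is narrowed to house 3 or 5; consider each.
Placing it in house 3 leads to a contradiction, so it's in house 5.
Clue 1 places the person who drives a van in house 4.
By clue 3, the person who likes limes is in house 4.
House 4 profession: only architect fits.
So house 5 gets jeep for vehicle.
From clue 4, the artist must be in house 3.
From clue 8, the person who likes lemons must be in house 3.
House 2's profession must be teacher (nothing else left).
The person who drives a truck is in house 3 (clue 5).
From clue 6, the person who likes bananas must be in house 1.
Clue 10 places the person who drives a hatchback in house 2.
So house 2 gets cherries for favorite fruit.
So: house 1 = engineer/bananas/convertible, house 2 = teacher/cherries/hatchback, house 3 = artist/lemons/truck, house 4 = architect/limes/van, house 5 = nurse/grapes/jeep.

artist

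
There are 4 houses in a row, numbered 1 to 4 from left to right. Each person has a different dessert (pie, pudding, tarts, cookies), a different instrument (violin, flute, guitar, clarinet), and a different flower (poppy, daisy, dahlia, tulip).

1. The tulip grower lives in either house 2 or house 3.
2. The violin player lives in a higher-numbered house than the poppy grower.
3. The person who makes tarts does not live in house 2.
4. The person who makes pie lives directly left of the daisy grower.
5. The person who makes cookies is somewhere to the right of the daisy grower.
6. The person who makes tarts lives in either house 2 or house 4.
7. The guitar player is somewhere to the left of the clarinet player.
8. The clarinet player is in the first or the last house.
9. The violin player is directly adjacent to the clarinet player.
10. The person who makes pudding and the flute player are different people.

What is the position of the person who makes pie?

The person who makes tarts is in house 4 (clue 6).
Clue 8 places the clarinet player in house 4.
By clue 9, the violin player is in house 3.
House 3 dessert: only cookies fits.
The only flower still possible for house 4 is dahlia.
The daisy grower is in house 2 (clue 5).
That leaves poppy as the flower for house 1.
So house 3 gets tulip for flower.
Clue 4: the person who makes pie is in house 1.
House 2's dessert must be pudding (nothing else left).
From clue 10, the flute player must be in house 1.
House 2 instrument: only guitar fits.
So: house 1 = pie/flute/poppy, house 2 = pudding/guitar/daisy, house 3 = cookies/violin/tulip, house 4 = tarts/clarinet/dahlia.

1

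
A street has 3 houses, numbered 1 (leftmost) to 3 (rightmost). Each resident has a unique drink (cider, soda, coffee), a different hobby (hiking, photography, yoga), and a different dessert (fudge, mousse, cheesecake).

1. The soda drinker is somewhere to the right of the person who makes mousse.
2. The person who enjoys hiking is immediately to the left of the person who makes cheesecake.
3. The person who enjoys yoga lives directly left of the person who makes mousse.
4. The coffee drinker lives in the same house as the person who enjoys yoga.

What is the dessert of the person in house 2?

mousse

From clue 3, the person who enjoys yoga must be in house 1.
From clue 3, the person who makes mousse must be in house 2.
The coffee drinker is in house 1 (clue 4).
House 3's hobby must be photography (nothing else left).
That leaves fudge as the dessert for house 1.
House 3 dessert: only cheesecake fits.
Clue 1: the soda drinker is in house 3.
The only drink still possible for house 2 is cider.
House 2 hobby: only hiking fits.
So: house 1 = coffee/yoga/fudge, house 2 = cider/hiking/mousse, house 3 = soda/photography/cheesecake.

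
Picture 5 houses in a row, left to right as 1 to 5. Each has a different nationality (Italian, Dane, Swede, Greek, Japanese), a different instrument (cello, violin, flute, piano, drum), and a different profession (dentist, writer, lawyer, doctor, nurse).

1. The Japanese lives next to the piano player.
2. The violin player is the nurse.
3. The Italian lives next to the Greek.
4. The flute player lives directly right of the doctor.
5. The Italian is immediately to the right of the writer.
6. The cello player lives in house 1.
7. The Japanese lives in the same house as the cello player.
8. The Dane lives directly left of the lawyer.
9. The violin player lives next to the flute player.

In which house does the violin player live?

4

By clue 6, the cello player is in house 1.
The Japanese is in house 1 (clue 7).
Clue 1 places the piano player in house 2.
The Dane is narrowed to house 2 or 3 or 4; consider each.
Placing it in house 2 and house 3 leads to a contradiction, so it's in house 4.
The lawyer is in house 5 (clue 8).
So house 5 gets Swede for nationality.
The Greek is narrowed to house 2 or 3; consider each.
Placing it in house 2 leads to a contradiction, so it's in house 3.
From clue 3, the Italian must be in house 2.
Clue 5 places the writer in house 1.
The violin player is narrowed to house 3 or 4; consider each.
Placing it in house 3 leads to a contradiction, so it's in house 4.
The nurse is in house 4 (clue 2).
Clue 4: the flute player is in house 3.
From clue 4, the doctor must be in house 2.
The only instrument still possible for house 5 is drum.
House 3's profession must be dentist (nothing else left).
So: house 1 = Japanese/cello/writer, house 2 = Italian/piano/doctor, house 3 = Greek/flute/dentist, house 4 = Dane/violin/nurse, house 5 = Swede/drum/lawyer.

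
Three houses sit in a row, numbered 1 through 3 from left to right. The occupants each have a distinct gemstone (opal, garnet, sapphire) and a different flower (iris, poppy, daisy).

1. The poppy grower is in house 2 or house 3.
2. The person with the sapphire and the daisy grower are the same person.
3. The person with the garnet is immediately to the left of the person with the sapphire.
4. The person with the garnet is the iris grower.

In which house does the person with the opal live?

3

So house 1 gets iris for flower.
From clue 4, the person with the garnet must be in house 1.
The person with the sapphire is in house 2 (clue 3).
That leaves opal as the gemstone for house 3.
From clue 2, the daisy grower must be in house 2.
House 3 flower: only poppy fits.
So: house 1 = garnet/iris, house 2 = sapphire/daisy, house 3 = opal/poppy.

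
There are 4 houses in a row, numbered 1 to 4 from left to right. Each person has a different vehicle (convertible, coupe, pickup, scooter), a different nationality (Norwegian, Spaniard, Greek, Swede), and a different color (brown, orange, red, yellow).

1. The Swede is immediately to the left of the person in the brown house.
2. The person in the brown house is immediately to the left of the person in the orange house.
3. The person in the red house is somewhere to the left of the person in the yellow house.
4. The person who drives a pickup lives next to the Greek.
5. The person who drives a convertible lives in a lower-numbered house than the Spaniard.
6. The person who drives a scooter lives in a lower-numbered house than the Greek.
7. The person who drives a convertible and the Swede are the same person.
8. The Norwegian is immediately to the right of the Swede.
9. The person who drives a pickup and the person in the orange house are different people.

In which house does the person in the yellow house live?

4

House 1's nationality must be Swede (nothing else left).
The only color still possible for house 1 is red.
Clue 1: the person in the brown house is in house 2.
From clue 2, the person in the orange house must be in house 3.
Clue 7: the person who drives a convertible is in house 1.
Clue 8 places the Norwegian in house 2.
The only color still possible for house 4 is yellow.
Clue 4 places the Greek in house 3.
By clue 6, the person who drives a scooter is in house 2.
The only vehicle still possible for house 3 is coupe.
So house 4 gets pickup for vehicle.
So house 4 gets Spaniard for nationality.
So: house 1 = convertible/Swede/red, house 2 = scooter/Norwegian/brown, house 3 = coupe/Greek/orange, house 4 = pickup/Spaniard/yellow.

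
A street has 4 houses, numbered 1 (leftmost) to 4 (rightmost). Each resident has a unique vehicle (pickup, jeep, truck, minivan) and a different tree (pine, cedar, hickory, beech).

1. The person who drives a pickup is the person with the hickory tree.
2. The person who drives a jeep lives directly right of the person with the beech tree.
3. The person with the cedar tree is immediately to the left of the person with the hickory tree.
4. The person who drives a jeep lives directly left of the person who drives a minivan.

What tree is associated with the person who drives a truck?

beech

So house 1 gets truck for vehicle.
The person who drives a jeep is narrowed to house 2 or 3; consider each.
Placing it in house 3 leads to a contradiction, so it's in house 2.
Clue 2 places the person with the beech tree in house 1.
By clue 4, the person who drives a minivan is in house 3.
House 4 vehicle: only pickup fits.
The person with the hickory tree is in house 4 (clue 1).
From clue 3, the person with the cedar tree must be in house 3.
The only tree still possible for house 2 is pine.
So: house 1 = truck/beech, house 2 = jeep/pine, house 3 = minivan/cedar, house 4 = pickup/hickory.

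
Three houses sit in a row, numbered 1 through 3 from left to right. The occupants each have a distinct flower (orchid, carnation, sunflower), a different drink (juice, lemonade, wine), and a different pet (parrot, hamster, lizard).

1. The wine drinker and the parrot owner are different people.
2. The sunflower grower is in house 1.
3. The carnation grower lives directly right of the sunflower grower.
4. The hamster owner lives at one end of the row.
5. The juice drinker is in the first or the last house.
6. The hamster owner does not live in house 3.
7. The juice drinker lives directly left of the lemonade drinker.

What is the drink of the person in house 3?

Clue 2: the sunflower grower is in house 1.
By clue 3, the carnation grower is in house 2.
Clue 6 places the hamster owner in house 1.
By clue 7, the juice drinker is in house 1.
Clue 7 places the lemonade drinker in house 2.
House 3 flower: only orchid fits.
So house 3 gets wine for drink.
Clue 1: the parrot owner is in house 2.
House 3's pet must be lizard (nothing else left).
So: house 1 = sunflower/juice/hamster, house 2 = carnation/lemonade/parrot, house 3 = orchid/wine/lizard.

wine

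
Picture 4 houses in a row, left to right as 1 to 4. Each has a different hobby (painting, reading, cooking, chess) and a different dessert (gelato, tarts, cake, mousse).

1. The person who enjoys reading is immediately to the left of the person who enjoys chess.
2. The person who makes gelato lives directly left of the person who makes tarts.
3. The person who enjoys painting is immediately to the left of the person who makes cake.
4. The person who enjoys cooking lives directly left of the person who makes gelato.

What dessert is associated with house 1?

House 4's hobby must be chess (nothing else left).
The only dessert still possible for house 1 is mousse.
Clue 1: the person who enjoys reading is in house 3.
House 4's dessert must be tarts (nothing else left).
Clue 2 places the person who makes gelato in house 3.
Clue 4 places the person who enjoys cooking in house 2.
So house 1 gets painting for hobby.
That leaves cake as the dessert for house 2.
So: house 1 = painting/mousse, house 2 = cooking/cake, house 3 = reading/gelato, house 4 = chess/tarts.

mousse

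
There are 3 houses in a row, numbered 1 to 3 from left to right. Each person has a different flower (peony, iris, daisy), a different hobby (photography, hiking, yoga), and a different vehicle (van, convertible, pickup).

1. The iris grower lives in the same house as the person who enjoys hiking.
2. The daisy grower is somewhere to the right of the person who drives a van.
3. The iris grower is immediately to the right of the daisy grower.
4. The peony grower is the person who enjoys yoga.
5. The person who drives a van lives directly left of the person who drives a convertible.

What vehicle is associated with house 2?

From clue 3, the iris grower must be in house 3.
The daisy grower is in house 2 (clue 3).
House 1 flower: only peony fits.
Clue 1: the person who enjoys hiking is in house 3.
Clue 2: the person who drives a van is in house 1.
Clue 4: the person who enjoys yoga is in house 1.
From clue 5, the person who drives a convertible must be in house 2.
The only hobby still possible for house 2 is photography.
The only vehicle still possible for house 3 is pickup.
So: house 1 = peony/yoga/van, house 2 = daisy/photography/convertible, house 3 = iris/hiking/pickup.

convertible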